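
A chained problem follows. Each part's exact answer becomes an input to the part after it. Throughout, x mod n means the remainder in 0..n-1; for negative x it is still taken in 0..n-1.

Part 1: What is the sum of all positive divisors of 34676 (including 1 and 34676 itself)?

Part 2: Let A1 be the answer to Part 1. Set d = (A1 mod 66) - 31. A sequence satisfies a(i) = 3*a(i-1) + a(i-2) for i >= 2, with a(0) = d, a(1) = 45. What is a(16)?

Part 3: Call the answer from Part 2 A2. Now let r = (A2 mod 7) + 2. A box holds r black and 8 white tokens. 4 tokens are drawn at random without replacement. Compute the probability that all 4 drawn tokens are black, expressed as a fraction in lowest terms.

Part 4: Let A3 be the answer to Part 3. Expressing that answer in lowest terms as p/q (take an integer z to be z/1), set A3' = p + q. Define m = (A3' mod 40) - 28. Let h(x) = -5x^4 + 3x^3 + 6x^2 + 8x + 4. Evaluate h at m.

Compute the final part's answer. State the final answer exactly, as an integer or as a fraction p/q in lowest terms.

-3134652

Part 1: 34676 = 2^2 * 8669; sigma = (1 + 2 + 4) * (1 + 8669) = 7 * 8670 = 60690; answer 60690
Part 2: A1 = 60690; d = 5; a(2) = 3*(45) + 1*(5) = 140; iterating: a(2)=140, a(3)=465, a(4)=1535, a(5)=5070, a(6)=16745, a(7)=55305, a(8)=182660, a(9)=603285, a(10)=1992515, a(11)=6580830, a(12)=21735005, a(13)=71785845, a(14)=237092540, a(15)=783063465, a(16)=2586282935; answer 2586282935
Part 3: A2 = 2586282935; r = 7; total draws C(15,4) = 1365; favorable C(7,4) = 35; P = 1/39; answer 1/39
Part 4: A3 = 1/39; threaded value p + q = 40; m = -28; -5*(-28)^4 + 3*(-28)^3 + 6*(-28)^2 + 8*(-28)^1 + 4 = (-3073280) + (-65856) + (4704) + (-224) + (4) = -3134652; answer -3134652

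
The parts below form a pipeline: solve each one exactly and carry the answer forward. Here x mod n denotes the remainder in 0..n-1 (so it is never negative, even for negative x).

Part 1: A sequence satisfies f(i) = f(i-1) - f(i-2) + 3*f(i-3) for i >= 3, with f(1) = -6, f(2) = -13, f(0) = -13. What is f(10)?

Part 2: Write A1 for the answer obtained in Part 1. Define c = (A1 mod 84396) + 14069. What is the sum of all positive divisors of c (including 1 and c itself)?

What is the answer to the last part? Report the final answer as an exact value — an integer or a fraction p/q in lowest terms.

199800

Part 1: f(3) = 1*(-13) - 1*(-6) + 3*(-13) = -46; iterating: f(3)=-46, f(4)=-51, f(5)=-44, f(6)=-131, f(7)=-240, f(8)=-241, f(9)=-394, f(10)=-873; answer -873
Part 2: A1 = -873; c = 97592; 97592 = 2^3 * 11 * 1109; sigma = (1 + 2 + 4 + 8) * (1 + 11) * (1 + 1109) = 15 * 12 * 1110 = 199800; answer 199800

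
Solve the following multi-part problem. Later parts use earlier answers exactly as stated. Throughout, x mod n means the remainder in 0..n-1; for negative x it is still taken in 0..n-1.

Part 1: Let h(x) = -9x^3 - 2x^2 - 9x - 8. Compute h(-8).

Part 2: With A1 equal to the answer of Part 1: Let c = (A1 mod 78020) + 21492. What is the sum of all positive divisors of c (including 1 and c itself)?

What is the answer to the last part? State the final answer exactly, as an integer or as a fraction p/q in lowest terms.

Part 1: -9*(-8)^3 - 2*(-8)^2 - 9*(-8)^1 - 8 = (4608) + (-128) + (72) + (-8) = 4544; answer 4544
Part 2: A1 = 4544; c = 26036; 26036 = 2^2 * 23 * 283; sigma = (1 + 2 + 4) * (1 + 23) * (1 + 283) = 7 * 24 * 284 = 47712; answer 47712

47712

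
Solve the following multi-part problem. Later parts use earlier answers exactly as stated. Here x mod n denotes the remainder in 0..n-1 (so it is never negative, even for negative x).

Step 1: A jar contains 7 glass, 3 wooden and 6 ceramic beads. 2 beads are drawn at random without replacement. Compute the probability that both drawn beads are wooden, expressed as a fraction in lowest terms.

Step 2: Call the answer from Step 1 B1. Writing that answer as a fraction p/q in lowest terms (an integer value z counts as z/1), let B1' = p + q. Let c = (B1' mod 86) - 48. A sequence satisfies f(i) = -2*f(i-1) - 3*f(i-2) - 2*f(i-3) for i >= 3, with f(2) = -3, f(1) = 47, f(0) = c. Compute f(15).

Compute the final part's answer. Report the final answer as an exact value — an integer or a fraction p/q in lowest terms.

-1529

Step 1: total draws C(16,2) = 120; favorable C(3,2) = 3; P = 1/40; answer 1/40
Step 2: B1 = 1/40; threaded value p + q = 41; c = -7; f(3) = -2*(-3) - 3*(47) - 2*(-7) = -121; iterating: f(3)=-121, f(4)=157, f(5)=55, f(6)=-339, f(7)=199, f(8)=509, f(9)=-937, f(10)=-51, f(11)=1895, f(12)=-1763, f(13)=-2057, f(14)=5613, f(15)=-1529; answer -1529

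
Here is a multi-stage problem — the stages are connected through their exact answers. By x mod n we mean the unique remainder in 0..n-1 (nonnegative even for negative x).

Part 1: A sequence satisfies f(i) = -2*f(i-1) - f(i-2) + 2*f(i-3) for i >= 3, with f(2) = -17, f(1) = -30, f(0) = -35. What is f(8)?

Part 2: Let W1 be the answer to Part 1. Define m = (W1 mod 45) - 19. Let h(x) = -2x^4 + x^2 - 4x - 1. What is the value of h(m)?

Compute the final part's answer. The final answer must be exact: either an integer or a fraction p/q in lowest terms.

Part 1: f(3) = -2*(-17) - 1*(-30) + 2*(-35) = -6; iterating: f(3)=-6, f(4)=-31, f(5)=34, f(6)=-49, f(7)=2, f(8)=113; answer 113
Part 2: W1 = 113; m = 4; -2*(4)^4 + 1*(4)^2 - 4*(4)^1 - 1 = (-512) + (16) + (-16) + (-1) = -513; answer -513

-513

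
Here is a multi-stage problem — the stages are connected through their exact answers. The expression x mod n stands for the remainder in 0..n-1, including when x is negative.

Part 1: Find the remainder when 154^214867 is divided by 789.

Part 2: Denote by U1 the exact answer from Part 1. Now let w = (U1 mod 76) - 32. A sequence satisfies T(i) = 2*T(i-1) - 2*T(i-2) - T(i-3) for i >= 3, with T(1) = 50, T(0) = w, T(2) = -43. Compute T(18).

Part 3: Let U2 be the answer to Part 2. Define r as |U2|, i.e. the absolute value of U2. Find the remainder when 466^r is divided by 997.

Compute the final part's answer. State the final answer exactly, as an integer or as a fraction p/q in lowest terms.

Part 1: squarings mod 789: 154^1=154, 154^2=46, 154^4=538, 154^8=670, 154^16=748, 154^32=103, 154^64=352, 154^128=31, 154^256=172, 154^512=391, 154^1024=604, 154^2048=298, 154^4096=436, 154^8192=736, 154^16384=442, 154^32768=481, 154^65536=184, 154^131072=718; 154^214867 = 154^1 * 154^2 * 154^16 * 154^64 * 154^256 * 154^512 * 154^1024 * 154^16384 * 154^65536 * 154^131072 = 691 (mod 789); answer 691
Part 2: U1 = 691; w = -25; T(3) = 2*(-43) - 2*(50) - 1*(-25) = -161; iterating: T(3)=-161, T(4)=-286, T(5)=-207, T(6)=319, T(7)=1338, T(8)=2245, T(9)=1495, T(10)=-2838, T(11)=-10911, T(12)=-17641, T(13)=-10622, T(14)=24949, T(15)=88783, T(16)=138290, T(17)=74065, T(18)=-217233; answer -217233
Part 3: U2 = -217233; r = 217233; squarings mod 997: 466^1=466, 466^2=807, 466^4=208, 466^8=393, 466^16=911, 466^32=417, 466^64=411, 466^128=428, 466^256=733, 466^512=903, 466^1024=860, 466^2048=823, 466^4096=366, 466^8192=358, 466^16384=548, 466^32768=207, 466^65536=975, 466^131072=484; 466^217233 = 466^1 * 466^16 * 466^128 * 466^4096 * 466^16384 * 466^65536 * 466^131072 = 160 (mod 997); answer 160

160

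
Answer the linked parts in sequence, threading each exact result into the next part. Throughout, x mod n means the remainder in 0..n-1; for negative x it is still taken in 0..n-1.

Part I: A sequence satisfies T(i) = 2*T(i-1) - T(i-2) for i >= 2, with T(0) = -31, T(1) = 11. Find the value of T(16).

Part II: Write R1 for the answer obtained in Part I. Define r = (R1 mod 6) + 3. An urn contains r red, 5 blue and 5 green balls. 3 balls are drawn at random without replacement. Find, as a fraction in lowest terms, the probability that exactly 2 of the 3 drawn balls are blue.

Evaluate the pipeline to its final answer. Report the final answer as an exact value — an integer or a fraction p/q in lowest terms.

65/408

Part I: T(2) = 2*(11) - 1*(-31) = 53; iterating: T(2)=53, T(3)=95, T(4)=137, T(5)=179, T(6)=221, T(7)=263, T(8)=305, T(9)=347, T(10)=389, T(11)=431, T(12)=473, T(13)=515, T(14)=557, T(15)=599, T(16)=641; answer 641
Part II: R1 = 641; r = 8; total draws C(18,3) = 816; favorable C(5,2)*C(13,1) = 130; P = 65/408; answer 65/408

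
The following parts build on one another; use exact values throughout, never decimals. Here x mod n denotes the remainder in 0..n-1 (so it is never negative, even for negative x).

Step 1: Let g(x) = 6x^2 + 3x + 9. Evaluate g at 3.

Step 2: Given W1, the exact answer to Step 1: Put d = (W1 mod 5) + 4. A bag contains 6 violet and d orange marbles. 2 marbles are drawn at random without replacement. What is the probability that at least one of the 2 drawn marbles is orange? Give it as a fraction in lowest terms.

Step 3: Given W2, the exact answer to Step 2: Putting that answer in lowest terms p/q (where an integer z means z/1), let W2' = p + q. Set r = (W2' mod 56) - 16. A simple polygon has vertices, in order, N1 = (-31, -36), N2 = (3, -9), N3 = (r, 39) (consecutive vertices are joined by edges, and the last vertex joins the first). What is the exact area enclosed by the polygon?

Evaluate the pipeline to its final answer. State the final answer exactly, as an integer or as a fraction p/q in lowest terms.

546

Step 1: 6*(3)^2 + 3*(3)^1 + 9 = (54) + (9) + (9) = 72; answer 72
Step 2: W1 = 72; d = 6; total draws C(12,2) = 66; complement C(6,2) = 15; favorable 66 - 15 = 51; P = 17/22; answer 17/22
Step 3: W2 = 17/22; threaded value p + q = 39; r = 23; cross terms: (-31*-9 - 3*-36)=387, (3*39 - 23*-9)=324, (23*-36 - -31*39)=381; twice the area = |1092| = 1092; area = 546; answer 546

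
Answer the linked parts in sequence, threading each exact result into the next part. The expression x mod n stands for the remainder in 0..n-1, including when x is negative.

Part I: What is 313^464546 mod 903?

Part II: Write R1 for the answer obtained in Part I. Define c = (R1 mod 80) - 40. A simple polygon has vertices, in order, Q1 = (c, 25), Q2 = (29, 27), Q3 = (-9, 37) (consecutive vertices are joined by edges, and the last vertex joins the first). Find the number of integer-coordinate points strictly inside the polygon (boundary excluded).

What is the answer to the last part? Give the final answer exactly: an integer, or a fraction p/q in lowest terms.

96

Part I: squarings mod 903: 313^1=313, 313^2=445, 313^4=268, 313^8=487, 313^16=583, 313^32=361, 313^64=289, 313^128=445, 313^256=268, 313^512=487, 313^1024=583, 313^2048=361, 313^4096=289, 313^8192=445, 313^16384=268, 313^32768=487, 313^65536=583, 313^131072=361, 313^262144=289; 313^464546 = 313^2 * 313^32 * 313^128 * 313^512 * 313^1024 * 313^4096 * 313^65536 * 313^131072 * 313^262144 = 697 (mod 903); answer 697
Part II: R1 = 697; c = 17; cross terms: (17*27 - 29*25)=-266, (29*37 - -9*27)=1316, (-9*25 - 17*37)=-854; twice the area = |196| = 196; area = 98; boundary points = 2 + 2 + 2 = 6; strictly interior points = area - boundary/2 + 1 = 96; answer 96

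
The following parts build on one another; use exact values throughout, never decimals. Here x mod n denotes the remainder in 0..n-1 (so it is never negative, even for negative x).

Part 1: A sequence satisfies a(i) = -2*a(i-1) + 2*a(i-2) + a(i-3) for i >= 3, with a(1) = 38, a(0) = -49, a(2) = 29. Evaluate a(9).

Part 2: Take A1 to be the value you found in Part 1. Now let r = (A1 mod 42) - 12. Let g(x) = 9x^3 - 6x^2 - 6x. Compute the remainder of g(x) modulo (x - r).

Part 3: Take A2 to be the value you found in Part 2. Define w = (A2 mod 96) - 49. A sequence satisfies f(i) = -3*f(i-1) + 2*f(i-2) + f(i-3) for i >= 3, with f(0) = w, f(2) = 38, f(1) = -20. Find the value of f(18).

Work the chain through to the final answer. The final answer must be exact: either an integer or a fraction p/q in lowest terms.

Part 1: a(3) = -2*(29) + 2*(38) + 1*(-49) = -31; iterating: a(3)=-31, a(4)=158, a(5)=-349, a(6)=983, a(7)=-2506, a(8)=6629, a(9)=-17287; answer -17287
Part 2: A1 = -17287; r = 5; remainder = value at the root: 9*(5)^3 - 6*(5)^2 - 6*(5)^1 = (1125) + (-150) + (-30) = 945; answer 945
Part 3: A2 = 945; w = 32; f(3) = -3*(38) + 2*(-20) + 1*(32) = -122; iterating: f(3)=-122, f(4)=422, f(5)=-1472, f(6)=5138, f(7)=-17936, f(8)=62612, f(9)=-218570, f(10)=762998, f(11)=-2663522, f(12)=9297992, f(13)=-32458022, f(14)=113306528, f(15)=-395537636, f(16)=1380767942, f(17)=-4820072570, f(18)=16826215958; answer 16826215958

16826215958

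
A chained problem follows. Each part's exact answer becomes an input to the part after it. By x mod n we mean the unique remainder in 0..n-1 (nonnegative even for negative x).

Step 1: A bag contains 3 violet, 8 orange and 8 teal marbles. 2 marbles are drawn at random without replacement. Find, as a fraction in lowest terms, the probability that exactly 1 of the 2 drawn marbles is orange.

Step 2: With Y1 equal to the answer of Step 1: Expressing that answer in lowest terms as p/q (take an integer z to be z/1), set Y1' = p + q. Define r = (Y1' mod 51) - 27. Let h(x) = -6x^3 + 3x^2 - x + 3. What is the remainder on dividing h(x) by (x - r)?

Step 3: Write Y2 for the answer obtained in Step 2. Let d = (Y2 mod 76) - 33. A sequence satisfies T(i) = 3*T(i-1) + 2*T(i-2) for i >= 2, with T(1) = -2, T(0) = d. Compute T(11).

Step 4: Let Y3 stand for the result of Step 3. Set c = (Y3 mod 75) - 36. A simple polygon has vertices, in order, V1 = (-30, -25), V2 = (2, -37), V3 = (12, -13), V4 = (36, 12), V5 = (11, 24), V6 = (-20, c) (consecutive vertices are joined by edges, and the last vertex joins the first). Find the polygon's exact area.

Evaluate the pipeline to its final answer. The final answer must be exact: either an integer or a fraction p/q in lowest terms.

3861/2

Step 1: total draws C(19,2) = 171; favorable C(8,1)*C(11,1) = 88; P = 88/171; answer 88/171
Step 2: Y1 = 88/171; threaded value p + q = 259; r = -23; remainder = value at the root: -6*(-23)^3 + 3*(-23)^2 - 1*(-23)^1 + 3 = (73002) + (1587) + (23) + (3) = 74615; answer 74615
Step 3: Y2 = 74615; d = 26; T(2) = 3*(-2) + 2*(26) = 46; iterating: T(2)=46, T(3)=134, T(4)=494, T(5)=1750, T(6)=6238, T(7)=22214, T(8)=79118, T(9)=281782, T(10)=1003582, T(11)=3574310; answer 3574310
Step 4: Y3 = 3574310; c = -1; cross terms: (-30*-37 - 2*-25)=1160, (2*-13 - 12*-37)=418, (12*12 - 36*-13)=612, (36*24 - 11*12)=732, (11*-1 - -20*24)=469, (-20*-25 - -30*-1)=470; twice the area = |3861| = 3861; area = 3861/2; answer 3861/2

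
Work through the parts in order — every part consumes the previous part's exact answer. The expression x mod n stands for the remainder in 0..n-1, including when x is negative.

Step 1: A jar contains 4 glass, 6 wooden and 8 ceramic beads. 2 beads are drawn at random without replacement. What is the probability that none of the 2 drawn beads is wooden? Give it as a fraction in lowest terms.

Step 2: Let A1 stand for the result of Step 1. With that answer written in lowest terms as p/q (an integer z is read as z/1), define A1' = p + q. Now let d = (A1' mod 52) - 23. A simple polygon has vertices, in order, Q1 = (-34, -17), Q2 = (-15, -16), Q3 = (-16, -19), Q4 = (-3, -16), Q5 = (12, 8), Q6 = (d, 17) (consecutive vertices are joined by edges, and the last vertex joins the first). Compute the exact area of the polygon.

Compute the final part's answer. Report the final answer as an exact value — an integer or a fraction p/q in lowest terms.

Step 1: total draws C(18,2) = 153; favorable C(12,2) = 66; P = 22/51; answer 22/51
Step 2: A1 = 22/51; threaded value p + q = 73; d = -2; cross terms: (-34*-16 - -15*-17)=289, (-15*-19 - -16*-16)=29, (-16*-16 - -3*-19)=199, (-3*8 - 12*-16)=168, (12*17 - -2*8)=220, (-2*-17 - -34*17)=612; twice the area = |1517| = 1517; area = 1517/2; answer 1517/2

1517/2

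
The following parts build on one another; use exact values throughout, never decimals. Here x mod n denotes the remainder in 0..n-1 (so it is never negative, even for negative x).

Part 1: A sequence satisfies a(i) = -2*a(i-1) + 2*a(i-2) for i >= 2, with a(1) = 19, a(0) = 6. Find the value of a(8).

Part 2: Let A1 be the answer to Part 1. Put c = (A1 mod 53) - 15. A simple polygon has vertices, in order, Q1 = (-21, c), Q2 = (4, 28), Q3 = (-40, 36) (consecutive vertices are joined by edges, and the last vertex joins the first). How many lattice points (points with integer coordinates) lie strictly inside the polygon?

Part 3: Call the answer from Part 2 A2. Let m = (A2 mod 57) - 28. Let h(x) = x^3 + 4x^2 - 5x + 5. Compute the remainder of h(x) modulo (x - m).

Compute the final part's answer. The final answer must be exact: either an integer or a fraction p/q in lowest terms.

Part 1: a(2) = -2*(19) + 2*(6) = -26; iterating: a(2)=-26, a(3)=90, a(4)=-232, a(5)=644, a(6)=-1752, a(7)=4792, a(8)=-13088; answer -13088
Part 2: A1 = -13088; c = -12; cross terms: (-21*28 - 4*-12)=-540, (4*36 - -40*28)=1264, (-40*-12 - -21*36)=1236; twice the area = |1960| = 1960; area = 980; boundary points = 5 + 4 + 1 = 10; strictly interior points = area - boundary/2 + 1 = 976; answer 976
Part 3: A2 = 976; m = -21; remainder = value at the root: 1*(-21)^3 + 4*(-21)^2 - 5*(-21)^1 + 5 = (-9261) + (1764) + (105) + (5) = -7387; answer -7387

-7387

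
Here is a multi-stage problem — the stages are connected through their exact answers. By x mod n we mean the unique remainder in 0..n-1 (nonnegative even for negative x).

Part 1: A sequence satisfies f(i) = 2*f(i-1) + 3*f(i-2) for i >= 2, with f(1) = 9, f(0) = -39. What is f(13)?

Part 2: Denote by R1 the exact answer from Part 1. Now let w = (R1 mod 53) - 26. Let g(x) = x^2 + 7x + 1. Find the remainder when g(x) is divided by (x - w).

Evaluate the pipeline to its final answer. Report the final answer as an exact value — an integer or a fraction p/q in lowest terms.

Part 1: f(2) = 2*(9) + 3*(-39) = -99; iterating: f(2)=-99, f(3)=-171, f(4)=-639, f(5)=-1791, f(6)=-5499, f(7)=-16371, f(8)=-49239, f(9)=-147591, f(10)=-442899, f(11)=-1328571, f(12)=-3985839, f(13)=-11957391; answer -11957391
Part 2: R1 = -11957391; w = 19; remainder = value at the root: 1*(19)^2 + 7*(19)^1 + 1 = (361) + (133) + (1) = 495; answer 495

495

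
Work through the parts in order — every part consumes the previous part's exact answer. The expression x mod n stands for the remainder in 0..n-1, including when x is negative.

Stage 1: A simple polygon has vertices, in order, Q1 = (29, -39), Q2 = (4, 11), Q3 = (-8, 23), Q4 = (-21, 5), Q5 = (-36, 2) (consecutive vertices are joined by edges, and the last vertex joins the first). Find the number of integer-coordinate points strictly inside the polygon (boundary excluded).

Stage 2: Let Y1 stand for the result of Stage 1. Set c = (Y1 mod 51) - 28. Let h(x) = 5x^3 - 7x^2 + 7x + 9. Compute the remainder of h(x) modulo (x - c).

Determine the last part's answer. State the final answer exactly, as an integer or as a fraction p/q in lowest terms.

31910

Stage 1: cross terms: (29*11 - 4*-39)=475, (4*23 - -8*11)=180, (-8*5 - -21*23)=443, (-21*2 - -36*5)=138, (-36*-39 - 29*2)=1346; twice the area = |2582| = 2582; area = 1291; boundary points = 25 + 12 + 1 + 3 + 1 = 42; strictly interior points = area - boundary/2 + 1 = 1271; answer 1271
Stage 2: Y1 = 1271; c = 19; remainder = value at the root: 5*(19)^3 - 7*(19)^2 + 7*(19)^1 + 9 = (34295) + (-2527) + (133) + (9) = 31910; answer 31910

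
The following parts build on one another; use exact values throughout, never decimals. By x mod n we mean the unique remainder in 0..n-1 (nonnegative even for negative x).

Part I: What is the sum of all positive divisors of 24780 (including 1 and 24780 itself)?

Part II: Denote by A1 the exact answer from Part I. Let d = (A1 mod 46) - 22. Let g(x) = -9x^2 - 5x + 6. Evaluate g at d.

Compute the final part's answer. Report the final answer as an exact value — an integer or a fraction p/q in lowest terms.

Part I: 24780 = 2^2 * 3 * 5 * 7 * 59; sigma = (1 + 2 + 4) * (1 + 3) * (1 + 5) * (1 + 7) * (1 + 59) = 7 * 4 * 6 * 8 * 60 = 80640; answer 80640
Part II: A1 = 80640; d = -20; -9*(-20)^2 - 5*(-20)^1 + 6 = (-3600) + (100) + (6) = -3494; answer -3494

-3494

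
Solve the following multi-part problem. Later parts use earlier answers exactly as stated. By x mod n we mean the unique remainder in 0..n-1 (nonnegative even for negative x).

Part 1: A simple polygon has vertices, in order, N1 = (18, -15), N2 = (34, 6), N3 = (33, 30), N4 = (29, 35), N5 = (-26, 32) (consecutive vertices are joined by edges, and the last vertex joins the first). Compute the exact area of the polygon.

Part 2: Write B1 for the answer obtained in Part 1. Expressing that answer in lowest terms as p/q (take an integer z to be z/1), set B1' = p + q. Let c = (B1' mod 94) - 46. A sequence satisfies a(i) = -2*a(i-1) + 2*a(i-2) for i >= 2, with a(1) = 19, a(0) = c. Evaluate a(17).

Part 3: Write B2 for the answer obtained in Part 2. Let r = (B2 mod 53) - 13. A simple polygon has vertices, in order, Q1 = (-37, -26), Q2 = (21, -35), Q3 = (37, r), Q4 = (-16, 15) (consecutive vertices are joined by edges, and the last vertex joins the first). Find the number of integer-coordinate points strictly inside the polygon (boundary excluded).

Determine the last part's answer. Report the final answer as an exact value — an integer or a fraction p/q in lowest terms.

2256

Part 1: cross terms: (18*6 - 34*-15)=618, (34*30 - 33*6)=822, (33*35 - 29*30)=285, (29*32 - -26*35)=1838, (-26*-15 - 18*32)=-186; twice the area = |3377| = 3377; area = 3377/2; answer 3377/2
Part 2: B1 = 3377/2; threaded value p + q = 3379; c = 43; a(2) = -2*(19) + 2*(43) = 48; iterating: a(2)=48, a(3)=-58, a(4)=212, a(5)=-540, a(6)=1504, a(7)=-4088, a(8)=11184, a(9)=-30544, a(10)=83456, a(11)=-228000, a(12)=622912, a(13)=-1701824, a(14)=4649472, a(15)=-12702592, a(16)=34704128, a(17)=-94813440; answer -94813440
Part 3: B2 = -94813440; r = -4; cross terms: (-37*-35 - 21*-26)=1841, (21*-4 - 37*-35)=1211, (37*15 - -16*-4)=491, (-16*-26 - -37*15)=971; twice the area = |4514| = 4514; area = 2257; boundary points = 1 + 1 + 1 + 1 = 4; strictly interior points = area - boundary/2 + 1 = 2256; answer 2256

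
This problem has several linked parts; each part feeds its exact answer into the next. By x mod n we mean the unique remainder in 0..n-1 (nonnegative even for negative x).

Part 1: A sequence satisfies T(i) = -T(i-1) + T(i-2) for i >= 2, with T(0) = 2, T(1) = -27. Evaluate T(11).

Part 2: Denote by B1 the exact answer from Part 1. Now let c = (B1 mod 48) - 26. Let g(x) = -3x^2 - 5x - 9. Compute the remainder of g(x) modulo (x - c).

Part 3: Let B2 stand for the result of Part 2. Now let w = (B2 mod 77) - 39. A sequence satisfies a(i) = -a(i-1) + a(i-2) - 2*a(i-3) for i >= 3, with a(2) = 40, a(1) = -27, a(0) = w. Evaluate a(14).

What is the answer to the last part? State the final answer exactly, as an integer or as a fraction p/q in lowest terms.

Part 1: T(2) = -1*(-27) + 1*(2) = 29; iterating: T(2)=29, T(3)=-56, T(4)=85, T(5)=-141, T(6)=226, T(7)=-367, T(8)=593, T(9)=-960, T(10)=1553, T(11)=-2513; answer -2513
Part 2: B1 = -2513; c = 5; remainder = value at the root: -3*(5)^2 - 5*(5)^1 - 9 = (-75) + (-25) + (-9) = -109; answer -109
Part 3: B2 = -109; w = 6; a(3) = -1*(40) + 1*(-27) - 2*(6) = -79; iterating: a(3)=-79, a(4)=173, a(5)=-332, a(6)=663, a(7)=-1341, a(8)=2668, a(9)=-5335, a(10)=10685, a(11)=-21356, a(12)=42711, a(13)=-85437, a(14)=170860; answer 170860

170860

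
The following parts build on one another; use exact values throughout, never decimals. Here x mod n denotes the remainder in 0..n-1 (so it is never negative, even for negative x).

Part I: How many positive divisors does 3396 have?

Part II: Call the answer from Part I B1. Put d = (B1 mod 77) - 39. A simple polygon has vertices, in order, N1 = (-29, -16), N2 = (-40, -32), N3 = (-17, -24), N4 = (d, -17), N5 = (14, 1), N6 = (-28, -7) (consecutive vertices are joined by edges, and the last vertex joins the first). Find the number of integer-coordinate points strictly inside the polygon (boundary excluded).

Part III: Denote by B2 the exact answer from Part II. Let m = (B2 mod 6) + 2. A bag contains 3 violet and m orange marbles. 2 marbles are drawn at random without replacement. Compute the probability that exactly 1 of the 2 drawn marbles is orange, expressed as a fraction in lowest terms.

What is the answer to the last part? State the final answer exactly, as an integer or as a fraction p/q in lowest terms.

Part I: 3396 = 2^2 * 3 * 283; number of divisors = (2+1) * (1+1) * (1+1) = 12; answer 12
Part II: B1 = 12; d = -27; cross terms: (-29*-32 - -40*-16)=288, (-40*-24 - -17*-32)=416, (-17*-17 - -27*-24)=-359, (-27*1 - 14*-17)=211, (14*-7 - -28*1)=-70, (-28*-16 - -29*-7)=245; twice the area = |731| = 731; area = 731/2; boundary points = 1 + 1 + 1 + 1 + 2 + 1 = 7; strictly interior points = area - boundary/2 + 1 = 363; answer 363
Part III: B2 = 363; m = 5; total draws C(8,2) = 28; favorable C(5,1)*C(3,1) = 15; P = 15/28; answer 15/28

15/28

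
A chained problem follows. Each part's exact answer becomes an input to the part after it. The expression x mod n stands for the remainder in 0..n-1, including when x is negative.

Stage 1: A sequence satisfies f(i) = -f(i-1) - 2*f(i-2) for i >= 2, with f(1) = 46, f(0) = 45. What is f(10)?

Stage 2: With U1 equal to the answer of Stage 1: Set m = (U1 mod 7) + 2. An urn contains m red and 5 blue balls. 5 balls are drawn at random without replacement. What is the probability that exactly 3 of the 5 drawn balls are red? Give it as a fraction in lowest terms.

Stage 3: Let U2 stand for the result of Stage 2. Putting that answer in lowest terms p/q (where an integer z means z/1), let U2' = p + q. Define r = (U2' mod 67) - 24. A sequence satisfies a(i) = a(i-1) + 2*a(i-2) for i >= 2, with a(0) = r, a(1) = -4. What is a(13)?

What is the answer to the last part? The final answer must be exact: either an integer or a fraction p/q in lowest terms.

27296

Stage 1: f(2) = -1*(46) - 2*(45) = -136; iterating: f(2)=-136, f(3)=44, f(4)=228, f(5)=-316, f(6)=-140, f(7)=772, f(8)=-492, f(9)=-1052, f(10)=2036; answer 2036
Stage 2: U1 = 2036; m = 8; total draws C(13,5) = 1287; favorable C(8,3)*C(5,2) = 560; P = 560/1287; answer 560/1287
Stage 3: U2 = 560/1287; threaded value p + q = 1847; r = 14; a(2) = 1*(-4) + 2*(14) = 24; iterating: a(2)=24, a(3)=16, a(4)=64, a(5)=96, a(6)=224, a(7)=416, a(8)=864, a(9)=1696, a(10)=3424, a(11)=6816, a(12)=13664, a(13)=27296; answer 27296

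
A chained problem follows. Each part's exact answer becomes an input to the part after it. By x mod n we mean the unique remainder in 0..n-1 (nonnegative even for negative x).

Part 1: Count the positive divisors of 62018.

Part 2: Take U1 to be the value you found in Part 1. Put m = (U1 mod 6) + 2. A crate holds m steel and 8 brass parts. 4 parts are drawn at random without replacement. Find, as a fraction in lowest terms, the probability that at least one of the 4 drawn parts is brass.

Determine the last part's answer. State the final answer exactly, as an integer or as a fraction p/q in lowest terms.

494/495

Part 1: 62018 = 2 * 11 * 2819; number of divisors = (1+1) * (1+1) * (1+1) = 8; answer 8
Part 2: U1 = 8; m = 4; total draws C(12,4) = 495; complement C(4,4) = 1; favorable 495 - 1 = 494; P = 494/495; answer 494/495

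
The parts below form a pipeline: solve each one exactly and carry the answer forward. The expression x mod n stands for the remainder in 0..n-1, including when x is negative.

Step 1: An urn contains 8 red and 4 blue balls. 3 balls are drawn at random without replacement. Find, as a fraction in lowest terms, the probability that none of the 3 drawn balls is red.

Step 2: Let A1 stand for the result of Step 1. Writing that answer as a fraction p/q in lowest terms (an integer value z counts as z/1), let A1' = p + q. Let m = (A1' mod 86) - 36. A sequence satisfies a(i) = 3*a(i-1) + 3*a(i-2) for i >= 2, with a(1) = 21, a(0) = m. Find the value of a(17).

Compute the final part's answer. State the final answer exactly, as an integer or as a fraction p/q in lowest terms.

Step 1: total draws C(12,3) = 220; favorable C(4,3) = 4; P = 1/55; answer 1/55
Step 2: A1 = 1/55; threaded value p + q = 56; m = 20; a(2) = 3*(21) + 3*(20) = 123; iterating: a(2)=123, a(3)=432, a(4)=1665, a(5)=6291, a(6)=23868, a(7)=90477, a(8)=343035, a(9)=1300536, a(10)=4930713, a(11)=18693747, a(12)=70873380, a(13)=268701381, a(14)=1018724283, a(15)=3862276992, a(16)=14643003825, a(17)=55515842451; answer 55515842451

55515842451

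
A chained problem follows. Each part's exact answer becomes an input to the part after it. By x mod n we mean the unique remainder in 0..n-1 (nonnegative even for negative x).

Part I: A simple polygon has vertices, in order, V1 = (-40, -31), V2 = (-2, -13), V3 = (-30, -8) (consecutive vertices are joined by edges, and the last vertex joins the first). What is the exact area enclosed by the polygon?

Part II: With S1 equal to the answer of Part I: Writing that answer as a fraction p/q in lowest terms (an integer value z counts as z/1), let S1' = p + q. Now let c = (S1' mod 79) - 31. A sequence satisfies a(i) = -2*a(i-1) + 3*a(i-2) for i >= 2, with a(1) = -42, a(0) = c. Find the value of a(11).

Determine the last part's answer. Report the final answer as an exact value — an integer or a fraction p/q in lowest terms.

-1904340

Part I: cross terms: (-40*-13 - -2*-31)=458, (-2*-8 - -30*-13)=-374, (-30*-31 - -40*-8)=610; twice the area = |694| = 694; area = 347; answer 347
Part II: S1 = 347; threaded value p + q = 348; c = 1; a(2) = -2*(-42) + 3*(1) = 87; iterating: a(2)=87, a(3)=-300, a(4)=861, a(5)=-2622, a(6)=7827, a(7)=-23520, a(8)=70521, a(9)=-211602, a(10)=634767, a(11)=-1904340; answer -1904340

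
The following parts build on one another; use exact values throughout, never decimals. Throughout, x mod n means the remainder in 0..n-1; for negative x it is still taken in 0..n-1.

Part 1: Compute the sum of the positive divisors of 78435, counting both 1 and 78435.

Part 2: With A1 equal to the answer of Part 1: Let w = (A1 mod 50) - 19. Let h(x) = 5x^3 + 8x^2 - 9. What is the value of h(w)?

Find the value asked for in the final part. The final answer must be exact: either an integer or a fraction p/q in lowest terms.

Part 1: 78435 = 3^3 * 5 * 7 * 83; sigma = (1 + 3 + 9 + 27) * (1 + 5) * (1 + 7) * (1 + 83) = 40 * 6 * 8 * 84 = 161280; answer 161280
Part 2: A1 = 161280; w = 11; 5*(11)^3 + 8*(11)^2 - 9 = (6655) + (968) + (-9) = 7614; answer 7614

7614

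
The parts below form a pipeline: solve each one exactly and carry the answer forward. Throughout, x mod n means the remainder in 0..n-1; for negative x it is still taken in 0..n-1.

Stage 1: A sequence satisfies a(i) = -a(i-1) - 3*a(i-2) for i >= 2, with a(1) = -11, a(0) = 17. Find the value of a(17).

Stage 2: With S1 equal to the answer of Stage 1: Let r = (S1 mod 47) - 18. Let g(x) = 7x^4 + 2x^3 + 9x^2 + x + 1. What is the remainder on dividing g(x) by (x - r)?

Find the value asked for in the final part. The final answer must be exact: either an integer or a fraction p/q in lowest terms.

265175

Stage 1: a(2) = -1*(-11) - 3*(17) = -40; iterating: a(2)=-40, a(3)=73, a(4)=47, a(5)=-266, a(6)=125, a(7)=673, a(8)=-1048, a(9)=-971, a(10)=4115, a(11)=-1202, a(12)=-11143, a(13)=14749, a(14)=18680, a(15)=-62927, a(16)=6887, a(17)=181894; answer 181894
Stage 2: S1 = 181894; r = -14; remainder = value at the root: 7*(-14)^4 + 2*(-14)^3 + 9*(-14)^2 + 1*(-14)^1 + 1 = (268912) + (-5488) + (1764) + (-14) + (1) = 265175; answer 265175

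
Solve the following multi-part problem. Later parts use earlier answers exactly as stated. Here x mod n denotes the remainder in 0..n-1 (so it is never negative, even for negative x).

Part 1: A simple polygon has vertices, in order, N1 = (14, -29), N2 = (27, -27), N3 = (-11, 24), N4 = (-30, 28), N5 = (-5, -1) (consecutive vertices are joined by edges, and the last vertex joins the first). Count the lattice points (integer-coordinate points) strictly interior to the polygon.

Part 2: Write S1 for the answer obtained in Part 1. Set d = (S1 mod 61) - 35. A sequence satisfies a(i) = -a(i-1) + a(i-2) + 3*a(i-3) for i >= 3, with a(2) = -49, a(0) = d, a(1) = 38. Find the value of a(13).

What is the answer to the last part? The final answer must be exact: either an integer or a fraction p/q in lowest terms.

Part 1: cross terms: (14*-27 - 27*-29)=405, (27*24 - -11*-27)=351, (-11*28 - -30*24)=412, (-30*-1 - -5*28)=170, (-5*-29 - 14*-1)=159; twice the area = |1497| = 1497; area = 1497/2; boundary points = 1 + 1 + 1 + 1 + 1 = 5; strictly interior points = area - boundary/2 + 1 = 747; answer 747
Part 2: S1 = 747; d = -20; a(3) = -1*(-49) + 1*(38) + 3*(-20) = 27; iterating: a(3)=27, a(4)=38, a(5)=-158, a(6)=277, a(7)=-321, a(8)=124, a(9)=386, a(10)=-1225, a(11)=1983, a(12)=-2050, a(13)=358; answer 358

358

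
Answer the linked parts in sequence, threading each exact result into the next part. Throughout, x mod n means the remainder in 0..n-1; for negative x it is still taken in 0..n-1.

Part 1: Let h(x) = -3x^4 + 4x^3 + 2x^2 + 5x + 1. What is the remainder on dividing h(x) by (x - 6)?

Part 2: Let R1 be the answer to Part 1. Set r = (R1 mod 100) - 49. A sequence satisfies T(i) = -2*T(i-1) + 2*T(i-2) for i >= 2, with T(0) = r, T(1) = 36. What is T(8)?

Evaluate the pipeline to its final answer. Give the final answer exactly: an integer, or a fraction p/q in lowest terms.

-12576

Part 1: remainder = value at the root: -3*(6)^4 + 4*(6)^3 + 2*(6)^2 + 5*(6)^1 + 1 = (-3888) + (864) + (72) + (30) + (1) = -2921; answer -2921
Part 2: R1 = -2921; r = 30; T(2) = -2*(36) + 2*(30) = -12; iterating: T(2)=-12, T(3)=96, T(4)=-216, T(5)=624, T(6)=-1680, T(7)=4608, T(8)=-12576; answer -12576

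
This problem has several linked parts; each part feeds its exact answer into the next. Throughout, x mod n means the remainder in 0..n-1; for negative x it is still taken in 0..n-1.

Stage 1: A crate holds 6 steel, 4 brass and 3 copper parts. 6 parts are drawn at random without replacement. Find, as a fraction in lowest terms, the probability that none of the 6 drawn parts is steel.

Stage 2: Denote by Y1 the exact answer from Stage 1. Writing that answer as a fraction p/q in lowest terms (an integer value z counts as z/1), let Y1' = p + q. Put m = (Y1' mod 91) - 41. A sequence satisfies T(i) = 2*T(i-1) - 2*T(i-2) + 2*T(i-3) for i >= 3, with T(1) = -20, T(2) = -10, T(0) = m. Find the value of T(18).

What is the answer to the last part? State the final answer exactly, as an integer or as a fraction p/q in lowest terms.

Stage 1: total draws C(13,6) = 1716; favorable C(7,6) = 7; P = 7/1716; answer 7/1716
Stage 2: Y1 = 7/1716; threaded value p + q = 1723; m = 44; T(3) = 2*(-10) - 2*(-20) + 2*(44) = 108; iterating: T(3)=108, T(4)=196, T(5)=156, T(6)=136, T(7)=352, T(8)=744, T(9)=1056, T(10)=1328, T(11)=2032, T(12)=3520, T(13)=5632, T(14)=8288, T(15)=12352, T(16)=19392, T(17)=30656, T(18)=47232; answer 47232

47232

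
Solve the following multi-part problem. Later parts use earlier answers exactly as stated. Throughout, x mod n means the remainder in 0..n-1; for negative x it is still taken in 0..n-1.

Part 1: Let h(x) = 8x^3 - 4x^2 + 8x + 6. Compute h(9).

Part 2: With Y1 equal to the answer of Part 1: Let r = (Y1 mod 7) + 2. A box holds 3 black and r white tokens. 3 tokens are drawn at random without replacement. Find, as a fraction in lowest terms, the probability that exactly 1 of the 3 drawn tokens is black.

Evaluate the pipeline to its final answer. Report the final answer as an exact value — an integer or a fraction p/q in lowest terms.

3/10

Part 1: 8*(9)^3 - 4*(9)^2 + 8*(9)^1 + 6 = (5832) + (-324) + (72) + (6) = 5586; answer 5586
Part 2: Y1 = 5586; r = 2; total draws C(5,3) = 10; favorable C(3,1)*C(2,2) = 3; P = 3/10; answer 3/10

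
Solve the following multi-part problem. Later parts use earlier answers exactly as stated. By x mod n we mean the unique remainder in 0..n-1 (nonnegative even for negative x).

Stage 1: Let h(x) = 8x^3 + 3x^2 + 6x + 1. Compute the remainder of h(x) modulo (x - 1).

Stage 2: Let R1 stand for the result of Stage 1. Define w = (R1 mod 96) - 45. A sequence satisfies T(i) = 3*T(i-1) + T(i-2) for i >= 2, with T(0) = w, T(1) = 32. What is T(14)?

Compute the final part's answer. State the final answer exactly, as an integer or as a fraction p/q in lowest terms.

121442109

Stage 1: remainder = value at the root: 8*(1)^3 + 3*(1)^2 + 6*(1)^1 + 1 = (8) + (3) + (6) + (1) = 18; answer 18
Stage 2: R1 = 18; w = -27; T(2) = 3*(32) + 1*(-27) = 69; iterating: T(2)=69, T(3)=239, T(4)=786, T(5)=2597, T(6)=8577, T(7)=28328, T(8)=93561, T(9)=309011, T(10)=1020594, T(11)=3370793, T(12)=11132973, T(13)=36769712, T(14)=121442109; answer 121442109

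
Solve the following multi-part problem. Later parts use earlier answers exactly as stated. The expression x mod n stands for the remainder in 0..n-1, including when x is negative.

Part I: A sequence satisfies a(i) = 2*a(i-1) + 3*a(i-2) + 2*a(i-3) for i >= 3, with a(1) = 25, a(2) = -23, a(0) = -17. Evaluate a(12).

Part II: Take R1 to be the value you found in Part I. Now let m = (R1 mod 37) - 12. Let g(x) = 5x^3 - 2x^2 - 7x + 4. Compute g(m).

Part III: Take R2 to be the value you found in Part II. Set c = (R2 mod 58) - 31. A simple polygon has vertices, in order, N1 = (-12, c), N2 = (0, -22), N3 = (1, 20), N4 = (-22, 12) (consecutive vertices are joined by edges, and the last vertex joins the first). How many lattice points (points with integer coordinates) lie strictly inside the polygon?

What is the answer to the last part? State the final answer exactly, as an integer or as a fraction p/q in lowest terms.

341

Part I: a(3) = 2*(-23) + 3*(25) + 2*(-17) = -5; iterating: a(3)=-5, a(4)=-29, a(5)=-119, a(6)=-335, a(7)=-1085, a(8)=-3413, a(9)=-10751, a(10)=-33911, a(11)=-106901, a(12)=-337037; answer -337037
Part II: R1 = -337037; m = 21; 5*(21)^3 - 2*(21)^2 - 7*(21)^1 + 4 = (46305) + (-882) + (-147) + (4) = 45280; answer 45280
Part III: R2 = 45280; c = 9; cross terms: (-12*-22 - 0*9)=264, (0*20 - 1*-22)=22, (1*12 - -22*20)=452, (-22*9 - -12*12)=-54; twice the area = |684| = 684; area = 342; boundary points = 1 + 1 + 1 + 1 = 4; strictly interior points = area - boundary/2 + 1 = 341; answer 341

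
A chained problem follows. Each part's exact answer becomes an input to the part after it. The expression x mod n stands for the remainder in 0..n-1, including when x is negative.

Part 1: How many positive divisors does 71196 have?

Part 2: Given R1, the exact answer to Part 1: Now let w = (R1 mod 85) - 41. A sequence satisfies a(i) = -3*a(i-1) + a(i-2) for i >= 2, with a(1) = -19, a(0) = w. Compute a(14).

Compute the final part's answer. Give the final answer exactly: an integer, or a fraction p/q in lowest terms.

Part 1: 71196 = 2^2 * 3 * 17 * 349; number of divisors = (2+1) * (1+1) * (1+1) * (1+1) = 24; answer 24
Part 2: R1 = 24; w = -17; a(2) = -3*(-19) + 1*(-17) = 40; iterating: a(2)=40, a(3)=-139, a(4)=457, a(5)=-1510, a(6)=4987, a(7)=-16471, a(8)=54400, a(9)=-179671, a(10)=593413, a(11)=-1959910, a(12)=6473143, a(13)=-21379339, a(14)=70611160; answer 70611160

70611160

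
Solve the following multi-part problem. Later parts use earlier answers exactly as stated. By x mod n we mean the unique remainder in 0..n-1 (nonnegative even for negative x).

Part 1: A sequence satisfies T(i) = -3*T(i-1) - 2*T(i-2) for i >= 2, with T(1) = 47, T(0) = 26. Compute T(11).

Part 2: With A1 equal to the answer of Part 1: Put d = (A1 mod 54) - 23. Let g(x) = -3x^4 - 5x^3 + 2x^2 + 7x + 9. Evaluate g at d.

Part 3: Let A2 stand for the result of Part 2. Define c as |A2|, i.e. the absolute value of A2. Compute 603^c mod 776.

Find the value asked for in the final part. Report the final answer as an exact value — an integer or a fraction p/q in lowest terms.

627

Part 1: T(2) = -3*(47) - 2*(26) = -193; iterating: T(2)=-193, T(3)=485, T(4)=-1069, T(5)=2237, T(6)=-4573, T(7)=9245, T(8)=-18589, T(9)=37277, T(10)=-74653, T(11)=149405; answer 149405
Part 2: A1 = 149405; d = 18; -3*(18)^4 - 5*(18)^3 + 2*(18)^2 + 7*(18)^1 + 9 = (-314928) + (-29160) + (648) + (126) + (9) = -343305; answer -343305
Part 3: A2 = -343305; c = 343305; squarings mod 776: 603^1=603, 603^2=441, 603^4=481, 603^8=113, 603^16=353, 603^32=449, 603^64=617, 603^128=449, 603^256=617, 603^512=449, 603^1024=617, 603^2048=449, 603^4096=617, 603^8192=449, 603^16384=617, 603^32768=449, 603^65536=617, 603^131072=449, 603^262144=617; 603^343305 = 603^1 * 603^8 * 603^256 * 603^1024 * 603^2048 * 603^4096 * 603^8192 * 603^65536 * 603^262144 = 627 (mod 776); answer 627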